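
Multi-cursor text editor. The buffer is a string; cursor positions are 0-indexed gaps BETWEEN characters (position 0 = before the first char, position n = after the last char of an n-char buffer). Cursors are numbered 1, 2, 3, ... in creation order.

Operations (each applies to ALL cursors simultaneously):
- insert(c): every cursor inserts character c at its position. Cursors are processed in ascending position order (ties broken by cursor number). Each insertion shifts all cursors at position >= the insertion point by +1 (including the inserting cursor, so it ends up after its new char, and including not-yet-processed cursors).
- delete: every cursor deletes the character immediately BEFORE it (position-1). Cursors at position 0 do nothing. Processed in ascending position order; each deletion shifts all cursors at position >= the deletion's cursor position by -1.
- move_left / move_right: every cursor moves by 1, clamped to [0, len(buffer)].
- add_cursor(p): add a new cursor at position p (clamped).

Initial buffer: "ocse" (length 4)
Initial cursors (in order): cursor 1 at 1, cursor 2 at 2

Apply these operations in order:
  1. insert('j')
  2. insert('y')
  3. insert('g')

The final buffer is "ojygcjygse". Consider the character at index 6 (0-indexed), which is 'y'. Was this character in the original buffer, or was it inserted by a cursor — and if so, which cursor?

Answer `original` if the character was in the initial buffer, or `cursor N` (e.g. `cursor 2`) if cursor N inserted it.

After op 1 (insert('j')): buffer="ojcjse" (len 6), cursors c1@2 c2@4, authorship .1.2..
After op 2 (insert('y')): buffer="ojycjyse" (len 8), cursors c1@3 c2@6, authorship .11.22..
After op 3 (insert('g')): buffer="ojygcjygse" (len 10), cursors c1@4 c2@8, authorship .111.222..
Authorship (.=original, N=cursor N): . 1 1 1 . 2 2 2 . .
Index 6: author = 2

Answer: cursor 2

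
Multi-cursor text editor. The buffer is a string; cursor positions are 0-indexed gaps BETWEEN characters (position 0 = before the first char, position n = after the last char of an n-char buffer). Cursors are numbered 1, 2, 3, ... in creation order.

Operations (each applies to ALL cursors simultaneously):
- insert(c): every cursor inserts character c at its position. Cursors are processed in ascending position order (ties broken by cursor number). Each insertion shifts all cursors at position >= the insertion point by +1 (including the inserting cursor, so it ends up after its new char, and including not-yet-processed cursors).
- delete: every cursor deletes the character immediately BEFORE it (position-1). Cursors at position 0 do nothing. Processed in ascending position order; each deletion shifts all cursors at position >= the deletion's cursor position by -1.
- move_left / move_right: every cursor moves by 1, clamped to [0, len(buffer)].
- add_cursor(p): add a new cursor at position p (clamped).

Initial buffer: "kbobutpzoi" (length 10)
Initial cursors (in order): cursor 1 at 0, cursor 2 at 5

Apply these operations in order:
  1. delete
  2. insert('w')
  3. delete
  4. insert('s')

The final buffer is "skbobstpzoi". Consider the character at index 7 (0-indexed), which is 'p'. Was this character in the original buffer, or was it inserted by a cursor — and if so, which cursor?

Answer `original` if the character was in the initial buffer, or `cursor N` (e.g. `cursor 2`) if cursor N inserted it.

After op 1 (delete): buffer="kbobtpzoi" (len 9), cursors c1@0 c2@4, authorship .........
After op 2 (insert('w')): buffer="wkbobwtpzoi" (len 11), cursors c1@1 c2@6, authorship 1....2.....
After op 3 (delete): buffer="kbobtpzoi" (len 9), cursors c1@0 c2@4, authorship .........
After op 4 (insert('s')): buffer="skbobstpzoi" (len 11), cursors c1@1 c2@6, authorship 1....2.....
Authorship (.=original, N=cursor N): 1 . . . . 2 . . . . .
Index 7: author = original

Answer: original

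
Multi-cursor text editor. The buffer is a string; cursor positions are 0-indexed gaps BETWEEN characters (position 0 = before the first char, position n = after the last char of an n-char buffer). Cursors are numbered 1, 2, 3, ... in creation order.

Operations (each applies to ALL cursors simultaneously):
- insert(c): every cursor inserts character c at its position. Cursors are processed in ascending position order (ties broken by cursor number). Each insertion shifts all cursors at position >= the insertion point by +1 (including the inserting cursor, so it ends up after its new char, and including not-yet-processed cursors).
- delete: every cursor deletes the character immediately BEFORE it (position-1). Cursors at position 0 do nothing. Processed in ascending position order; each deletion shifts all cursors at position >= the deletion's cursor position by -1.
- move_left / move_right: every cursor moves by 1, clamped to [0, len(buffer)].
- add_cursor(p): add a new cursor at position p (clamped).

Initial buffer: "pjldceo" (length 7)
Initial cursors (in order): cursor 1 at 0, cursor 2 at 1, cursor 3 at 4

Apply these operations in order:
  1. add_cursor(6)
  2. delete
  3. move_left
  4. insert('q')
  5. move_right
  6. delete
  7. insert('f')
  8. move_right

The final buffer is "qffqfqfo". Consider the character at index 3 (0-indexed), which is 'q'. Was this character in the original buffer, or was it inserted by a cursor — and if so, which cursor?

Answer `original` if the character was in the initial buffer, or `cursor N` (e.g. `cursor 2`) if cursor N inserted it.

After op 1 (add_cursor(6)): buffer="pjldceo" (len 7), cursors c1@0 c2@1 c3@4 c4@6, authorship .......
After op 2 (delete): buffer="jlco" (len 4), cursors c1@0 c2@0 c3@2 c4@3, authorship ....
After op 3 (move_left): buffer="jlco" (len 4), cursors c1@0 c2@0 c3@1 c4@2, authorship ....
After op 4 (insert('q')): buffer="qqjqlqco" (len 8), cursors c1@2 c2@2 c3@4 c4@6, authorship 12.3.4..
After op 5 (move_right): buffer="qqjqlqco" (len 8), cursors c1@3 c2@3 c3@5 c4@7, authorship 12.3.4..
After op 6 (delete): buffer="qqqo" (len 4), cursors c1@1 c2@1 c3@2 c4@3, authorship 134.
After op 7 (insert('f')): buffer="qffqfqfo" (len 8), cursors c1@3 c2@3 c3@5 c4@7, authorship 1123344.
After op 8 (move_right): buffer="qffqfqfo" (len 8), cursors c1@4 c2@4 c3@6 c4@8, authorship 1123344.
Authorship (.=original, N=cursor N): 1 1 2 3 3 4 4 .
Index 3: author = 3

Answer: cursor 3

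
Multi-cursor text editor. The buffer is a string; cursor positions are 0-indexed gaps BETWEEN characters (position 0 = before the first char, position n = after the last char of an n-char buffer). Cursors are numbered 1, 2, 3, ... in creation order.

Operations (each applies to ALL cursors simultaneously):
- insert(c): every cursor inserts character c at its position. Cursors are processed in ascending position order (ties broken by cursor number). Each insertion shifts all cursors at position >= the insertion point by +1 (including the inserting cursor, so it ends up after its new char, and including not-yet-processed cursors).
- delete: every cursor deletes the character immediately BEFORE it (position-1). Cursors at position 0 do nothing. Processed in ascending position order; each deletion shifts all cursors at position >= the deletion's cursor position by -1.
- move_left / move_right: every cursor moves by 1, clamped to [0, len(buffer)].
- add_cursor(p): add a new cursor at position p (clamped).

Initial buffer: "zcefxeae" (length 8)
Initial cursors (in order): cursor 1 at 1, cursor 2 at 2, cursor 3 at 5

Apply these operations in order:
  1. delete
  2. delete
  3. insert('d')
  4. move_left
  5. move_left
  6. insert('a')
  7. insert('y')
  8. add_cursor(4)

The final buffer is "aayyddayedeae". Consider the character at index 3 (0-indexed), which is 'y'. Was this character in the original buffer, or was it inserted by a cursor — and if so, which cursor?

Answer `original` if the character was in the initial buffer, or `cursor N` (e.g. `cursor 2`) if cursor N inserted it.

After op 1 (delete): buffer="efeae" (len 5), cursors c1@0 c2@0 c3@2, authorship .....
After op 2 (delete): buffer="eeae" (len 4), cursors c1@0 c2@0 c3@1, authorship ....
After op 3 (insert('d')): buffer="ddedeae" (len 7), cursors c1@2 c2@2 c3@4, authorship 12.3...
After op 4 (move_left): buffer="ddedeae" (len 7), cursors c1@1 c2@1 c3@3, authorship 12.3...
After op 5 (move_left): buffer="ddedeae" (len 7), cursors c1@0 c2@0 c3@2, authorship 12.3...
After op 6 (insert('a')): buffer="aaddaedeae" (len 10), cursors c1@2 c2@2 c3@5, authorship 12123.3...
After op 7 (insert('y')): buffer="aayyddayedeae" (len 13), cursors c1@4 c2@4 c3@8, authorship 12121233.3...
After op 8 (add_cursor(4)): buffer="aayyddayedeae" (len 13), cursors c1@4 c2@4 c4@4 c3@8, authorship 12121233.3...
Authorship (.=original, N=cursor N): 1 2 1 2 1 2 3 3 . 3 . . .
Index 3: author = 2

Answer: cursor 2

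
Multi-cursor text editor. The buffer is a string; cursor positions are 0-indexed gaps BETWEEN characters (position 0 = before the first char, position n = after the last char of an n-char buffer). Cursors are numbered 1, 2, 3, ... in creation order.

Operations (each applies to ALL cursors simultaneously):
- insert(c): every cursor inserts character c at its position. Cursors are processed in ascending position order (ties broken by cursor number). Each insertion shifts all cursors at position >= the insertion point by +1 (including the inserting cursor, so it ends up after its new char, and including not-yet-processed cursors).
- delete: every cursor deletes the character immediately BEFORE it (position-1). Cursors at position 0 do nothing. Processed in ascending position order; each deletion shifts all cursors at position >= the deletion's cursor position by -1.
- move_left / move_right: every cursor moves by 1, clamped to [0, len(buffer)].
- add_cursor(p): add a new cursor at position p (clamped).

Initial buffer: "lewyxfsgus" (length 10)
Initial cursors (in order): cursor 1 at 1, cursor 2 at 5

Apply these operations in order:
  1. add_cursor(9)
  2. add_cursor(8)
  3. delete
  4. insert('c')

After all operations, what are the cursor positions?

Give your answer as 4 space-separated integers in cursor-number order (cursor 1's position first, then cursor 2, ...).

After op 1 (add_cursor(9)): buffer="lewyxfsgus" (len 10), cursors c1@1 c2@5 c3@9, authorship ..........
After op 2 (add_cursor(8)): buffer="lewyxfsgus" (len 10), cursors c1@1 c2@5 c4@8 c3@9, authorship ..........
After op 3 (delete): buffer="ewyfss" (len 6), cursors c1@0 c2@3 c3@5 c4@5, authorship ......
After op 4 (insert('c')): buffer="cewycfsccs" (len 10), cursors c1@1 c2@5 c3@9 c4@9, authorship 1...2..34.

Answer: 1 5 9 9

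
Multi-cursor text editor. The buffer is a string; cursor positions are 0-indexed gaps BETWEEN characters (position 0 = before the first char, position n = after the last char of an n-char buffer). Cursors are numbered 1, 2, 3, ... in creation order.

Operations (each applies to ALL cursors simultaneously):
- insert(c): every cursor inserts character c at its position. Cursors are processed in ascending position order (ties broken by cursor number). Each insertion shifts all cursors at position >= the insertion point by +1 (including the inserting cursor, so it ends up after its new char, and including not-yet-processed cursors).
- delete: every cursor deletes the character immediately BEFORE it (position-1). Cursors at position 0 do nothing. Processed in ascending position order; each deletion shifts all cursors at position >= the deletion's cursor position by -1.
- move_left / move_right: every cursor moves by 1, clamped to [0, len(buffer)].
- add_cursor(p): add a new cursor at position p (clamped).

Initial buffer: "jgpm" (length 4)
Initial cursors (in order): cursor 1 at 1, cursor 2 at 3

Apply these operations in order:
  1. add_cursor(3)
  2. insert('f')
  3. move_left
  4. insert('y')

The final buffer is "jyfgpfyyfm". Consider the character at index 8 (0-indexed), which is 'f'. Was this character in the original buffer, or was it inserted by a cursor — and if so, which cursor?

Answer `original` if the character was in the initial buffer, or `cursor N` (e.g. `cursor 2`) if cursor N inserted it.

After op 1 (add_cursor(3)): buffer="jgpm" (len 4), cursors c1@1 c2@3 c3@3, authorship ....
After op 2 (insert('f')): buffer="jfgpffm" (len 7), cursors c1@2 c2@6 c3@6, authorship .1..23.
After op 3 (move_left): buffer="jfgpffm" (len 7), cursors c1@1 c2@5 c3@5, authorship .1..23.
After op 4 (insert('y')): buffer="jyfgpfyyfm" (len 10), cursors c1@2 c2@8 c3@8, authorship .11..2233.
Authorship (.=original, N=cursor N): . 1 1 . . 2 2 3 3 .
Index 8: author = 3

Answer: cursor 3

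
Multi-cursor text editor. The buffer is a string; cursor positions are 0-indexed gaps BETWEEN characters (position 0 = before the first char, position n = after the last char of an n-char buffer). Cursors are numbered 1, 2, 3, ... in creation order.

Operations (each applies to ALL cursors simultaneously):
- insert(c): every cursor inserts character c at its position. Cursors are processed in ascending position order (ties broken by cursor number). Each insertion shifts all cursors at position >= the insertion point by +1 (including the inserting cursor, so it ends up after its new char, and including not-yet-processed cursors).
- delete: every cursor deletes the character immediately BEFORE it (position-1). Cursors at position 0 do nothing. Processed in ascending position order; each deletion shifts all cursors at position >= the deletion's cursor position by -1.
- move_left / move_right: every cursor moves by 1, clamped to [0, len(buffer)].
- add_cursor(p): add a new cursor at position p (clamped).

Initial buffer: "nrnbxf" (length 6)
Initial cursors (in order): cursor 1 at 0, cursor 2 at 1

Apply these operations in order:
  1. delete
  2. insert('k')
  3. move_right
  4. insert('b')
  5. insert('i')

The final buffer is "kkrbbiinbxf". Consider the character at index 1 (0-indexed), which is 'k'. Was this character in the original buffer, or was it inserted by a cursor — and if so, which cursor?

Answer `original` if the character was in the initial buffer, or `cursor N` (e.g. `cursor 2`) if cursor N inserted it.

After op 1 (delete): buffer="rnbxf" (len 5), cursors c1@0 c2@0, authorship .....
After op 2 (insert('k')): buffer="kkrnbxf" (len 7), cursors c1@2 c2@2, authorship 12.....
After op 3 (move_right): buffer="kkrnbxf" (len 7), cursors c1@3 c2@3, authorship 12.....
After op 4 (insert('b')): buffer="kkrbbnbxf" (len 9), cursors c1@5 c2@5, authorship 12.12....
After op 5 (insert('i')): buffer="kkrbbiinbxf" (len 11), cursors c1@7 c2@7, authorship 12.1212....
Authorship (.=original, N=cursor N): 1 2 . 1 2 1 2 . . . .
Index 1: author = 2

Answer: cursor 2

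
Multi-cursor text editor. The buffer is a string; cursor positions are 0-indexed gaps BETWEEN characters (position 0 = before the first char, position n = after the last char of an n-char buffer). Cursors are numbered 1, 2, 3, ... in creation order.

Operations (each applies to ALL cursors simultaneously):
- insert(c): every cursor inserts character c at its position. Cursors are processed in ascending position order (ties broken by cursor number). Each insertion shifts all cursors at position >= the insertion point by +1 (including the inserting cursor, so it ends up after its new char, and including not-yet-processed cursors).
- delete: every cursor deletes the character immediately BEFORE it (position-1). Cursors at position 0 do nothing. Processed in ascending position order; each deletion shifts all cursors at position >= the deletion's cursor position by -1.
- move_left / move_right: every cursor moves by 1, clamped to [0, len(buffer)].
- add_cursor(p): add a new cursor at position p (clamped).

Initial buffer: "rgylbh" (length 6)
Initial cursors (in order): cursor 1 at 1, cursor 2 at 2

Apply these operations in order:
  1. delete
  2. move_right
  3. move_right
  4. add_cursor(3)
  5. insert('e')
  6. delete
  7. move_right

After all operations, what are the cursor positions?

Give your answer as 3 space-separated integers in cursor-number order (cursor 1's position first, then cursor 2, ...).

After op 1 (delete): buffer="ylbh" (len 4), cursors c1@0 c2@0, authorship ....
After op 2 (move_right): buffer="ylbh" (len 4), cursors c1@1 c2@1, authorship ....
After op 3 (move_right): buffer="ylbh" (len 4), cursors c1@2 c2@2, authorship ....
After op 4 (add_cursor(3)): buffer="ylbh" (len 4), cursors c1@2 c2@2 c3@3, authorship ....
After op 5 (insert('e')): buffer="yleebeh" (len 7), cursors c1@4 c2@4 c3@6, authorship ..12.3.
After op 6 (delete): buffer="ylbh" (len 4), cursors c1@2 c2@2 c3@3, authorship ....
After op 7 (move_right): buffer="ylbh" (len 4), cursors c1@3 c2@3 c3@4, authorship ....

Answer: 3 3 4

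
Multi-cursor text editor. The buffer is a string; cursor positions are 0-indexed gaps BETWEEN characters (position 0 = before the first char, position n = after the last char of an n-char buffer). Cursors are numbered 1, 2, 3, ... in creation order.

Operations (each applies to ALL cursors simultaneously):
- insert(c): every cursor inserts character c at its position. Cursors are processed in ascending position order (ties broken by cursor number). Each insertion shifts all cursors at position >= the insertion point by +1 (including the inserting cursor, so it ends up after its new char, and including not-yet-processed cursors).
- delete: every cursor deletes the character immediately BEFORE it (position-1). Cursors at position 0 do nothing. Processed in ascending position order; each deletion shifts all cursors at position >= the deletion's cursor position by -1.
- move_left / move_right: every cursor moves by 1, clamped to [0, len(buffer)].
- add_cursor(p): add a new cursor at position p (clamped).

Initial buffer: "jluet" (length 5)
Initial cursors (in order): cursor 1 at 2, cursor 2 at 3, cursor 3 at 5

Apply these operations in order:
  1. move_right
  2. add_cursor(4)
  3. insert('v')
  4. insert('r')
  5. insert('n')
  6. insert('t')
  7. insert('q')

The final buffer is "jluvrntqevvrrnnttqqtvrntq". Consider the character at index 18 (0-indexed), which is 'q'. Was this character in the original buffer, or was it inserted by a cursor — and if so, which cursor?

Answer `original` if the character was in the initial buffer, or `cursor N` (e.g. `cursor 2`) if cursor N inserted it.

Answer: cursor 4

Derivation:
After op 1 (move_right): buffer="jluet" (len 5), cursors c1@3 c2@4 c3@5, authorship .....
After op 2 (add_cursor(4)): buffer="jluet" (len 5), cursors c1@3 c2@4 c4@4 c3@5, authorship .....
After op 3 (insert('v')): buffer="jluvevvtv" (len 9), cursors c1@4 c2@7 c4@7 c3@9, authorship ...1.24.3
After op 4 (insert('r')): buffer="jluvrevvrrtvr" (len 13), cursors c1@5 c2@10 c4@10 c3@13, authorship ...11.2424.33
After op 5 (insert('n')): buffer="jluvrnevvrrnntvrn" (len 17), cursors c1@6 c2@13 c4@13 c3@17, authorship ...111.242424.333
After op 6 (insert('t')): buffer="jluvrntevvrrnntttvrnt" (len 21), cursors c1@7 c2@16 c4@16 c3@21, authorship ...1111.24242424.3333
After op 7 (insert('q')): buffer="jluvrntqevvrrnnttqqtvrntq" (len 25), cursors c1@8 c2@19 c4@19 c3@25, authorship ...11111.2424242424.33333
Authorship (.=original, N=cursor N): . . . 1 1 1 1 1 . 2 4 2 4 2 4 2 4 2 4 . 3 3 3 3 3
Index 18: author = 4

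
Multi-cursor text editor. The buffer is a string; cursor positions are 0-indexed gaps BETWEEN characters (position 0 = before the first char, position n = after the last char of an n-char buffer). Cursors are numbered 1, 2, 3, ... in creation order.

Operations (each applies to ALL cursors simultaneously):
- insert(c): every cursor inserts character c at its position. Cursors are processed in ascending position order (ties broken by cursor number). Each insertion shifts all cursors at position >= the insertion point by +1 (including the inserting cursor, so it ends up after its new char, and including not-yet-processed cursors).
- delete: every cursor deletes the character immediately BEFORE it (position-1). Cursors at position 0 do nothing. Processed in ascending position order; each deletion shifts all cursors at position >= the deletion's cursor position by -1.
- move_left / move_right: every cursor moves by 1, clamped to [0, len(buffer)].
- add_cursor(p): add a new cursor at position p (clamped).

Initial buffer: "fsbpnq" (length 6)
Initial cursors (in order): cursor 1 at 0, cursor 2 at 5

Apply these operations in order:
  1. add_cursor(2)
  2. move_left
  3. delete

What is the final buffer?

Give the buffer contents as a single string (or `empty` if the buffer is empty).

Answer: sbnq

Derivation:
After op 1 (add_cursor(2)): buffer="fsbpnq" (len 6), cursors c1@0 c3@2 c2@5, authorship ......
After op 2 (move_left): buffer="fsbpnq" (len 6), cursors c1@0 c3@1 c2@4, authorship ......
After op 3 (delete): buffer="sbnq" (len 4), cursors c1@0 c3@0 c2@2, authorship ....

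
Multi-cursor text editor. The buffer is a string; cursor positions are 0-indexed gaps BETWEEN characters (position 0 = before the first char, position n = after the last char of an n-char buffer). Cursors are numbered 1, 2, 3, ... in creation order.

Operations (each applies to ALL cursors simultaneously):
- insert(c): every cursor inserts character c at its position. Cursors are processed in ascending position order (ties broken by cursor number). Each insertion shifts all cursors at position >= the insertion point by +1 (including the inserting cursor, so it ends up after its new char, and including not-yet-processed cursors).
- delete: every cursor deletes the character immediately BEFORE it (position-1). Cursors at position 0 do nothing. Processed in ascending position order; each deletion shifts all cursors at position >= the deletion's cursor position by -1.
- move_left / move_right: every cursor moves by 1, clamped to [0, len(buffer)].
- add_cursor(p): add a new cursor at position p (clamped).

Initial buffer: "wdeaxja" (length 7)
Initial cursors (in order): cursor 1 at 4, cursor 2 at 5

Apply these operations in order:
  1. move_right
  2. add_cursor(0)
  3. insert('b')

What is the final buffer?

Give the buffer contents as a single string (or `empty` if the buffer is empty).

After op 1 (move_right): buffer="wdeaxja" (len 7), cursors c1@5 c2@6, authorship .......
After op 2 (add_cursor(0)): buffer="wdeaxja" (len 7), cursors c3@0 c1@5 c2@6, authorship .......
After op 3 (insert('b')): buffer="bwdeaxbjba" (len 10), cursors c3@1 c1@7 c2@9, authorship 3.....1.2.

Answer: bwdeaxbjba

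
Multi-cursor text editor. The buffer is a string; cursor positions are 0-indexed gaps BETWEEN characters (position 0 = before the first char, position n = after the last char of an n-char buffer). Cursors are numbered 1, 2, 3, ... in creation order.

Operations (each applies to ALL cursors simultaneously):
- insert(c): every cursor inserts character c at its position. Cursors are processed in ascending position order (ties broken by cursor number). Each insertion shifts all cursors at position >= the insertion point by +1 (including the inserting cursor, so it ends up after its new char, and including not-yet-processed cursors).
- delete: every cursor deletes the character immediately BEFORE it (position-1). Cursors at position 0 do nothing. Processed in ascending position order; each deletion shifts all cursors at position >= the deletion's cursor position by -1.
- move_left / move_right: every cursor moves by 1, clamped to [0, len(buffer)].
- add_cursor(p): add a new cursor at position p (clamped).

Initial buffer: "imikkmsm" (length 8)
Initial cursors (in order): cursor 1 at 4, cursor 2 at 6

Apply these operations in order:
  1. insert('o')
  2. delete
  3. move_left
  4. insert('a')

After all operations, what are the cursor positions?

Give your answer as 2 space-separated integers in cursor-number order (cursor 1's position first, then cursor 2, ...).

Answer: 4 7

Derivation:
After op 1 (insert('o')): buffer="imikokmosm" (len 10), cursors c1@5 c2@8, authorship ....1..2..
After op 2 (delete): buffer="imikkmsm" (len 8), cursors c1@4 c2@6, authorship ........
After op 3 (move_left): buffer="imikkmsm" (len 8), cursors c1@3 c2@5, authorship ........
After op 4 (insert('a')): buffer="imiakkamsm" (len 10), cursors c1@4 c2@7, authorship ...1..2...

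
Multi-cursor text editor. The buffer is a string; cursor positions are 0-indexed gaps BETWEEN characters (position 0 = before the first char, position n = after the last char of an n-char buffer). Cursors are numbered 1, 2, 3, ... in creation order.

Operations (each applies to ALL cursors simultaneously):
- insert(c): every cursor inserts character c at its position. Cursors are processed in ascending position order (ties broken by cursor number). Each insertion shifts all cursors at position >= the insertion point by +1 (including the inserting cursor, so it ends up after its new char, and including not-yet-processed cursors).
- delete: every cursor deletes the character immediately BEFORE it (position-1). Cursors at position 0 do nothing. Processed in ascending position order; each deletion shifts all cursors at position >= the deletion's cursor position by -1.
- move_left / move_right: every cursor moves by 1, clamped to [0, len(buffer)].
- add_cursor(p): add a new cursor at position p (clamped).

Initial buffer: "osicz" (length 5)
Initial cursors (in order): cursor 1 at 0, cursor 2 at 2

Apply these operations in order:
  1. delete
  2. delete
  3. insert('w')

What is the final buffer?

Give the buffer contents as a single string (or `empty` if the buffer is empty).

After op 1 (delete): buffer="oicz" (len 4), cursors c1@0 c2@1, authorship ....
After op 2 (delete): buffer="icz" (len 3), cursors c1@0 c2@0, authorship ...
After op 3 (insert('w')): buffer="wwicz" (len 5), cursors c1@2 c2@2, authorship 12...

Answer: wwicz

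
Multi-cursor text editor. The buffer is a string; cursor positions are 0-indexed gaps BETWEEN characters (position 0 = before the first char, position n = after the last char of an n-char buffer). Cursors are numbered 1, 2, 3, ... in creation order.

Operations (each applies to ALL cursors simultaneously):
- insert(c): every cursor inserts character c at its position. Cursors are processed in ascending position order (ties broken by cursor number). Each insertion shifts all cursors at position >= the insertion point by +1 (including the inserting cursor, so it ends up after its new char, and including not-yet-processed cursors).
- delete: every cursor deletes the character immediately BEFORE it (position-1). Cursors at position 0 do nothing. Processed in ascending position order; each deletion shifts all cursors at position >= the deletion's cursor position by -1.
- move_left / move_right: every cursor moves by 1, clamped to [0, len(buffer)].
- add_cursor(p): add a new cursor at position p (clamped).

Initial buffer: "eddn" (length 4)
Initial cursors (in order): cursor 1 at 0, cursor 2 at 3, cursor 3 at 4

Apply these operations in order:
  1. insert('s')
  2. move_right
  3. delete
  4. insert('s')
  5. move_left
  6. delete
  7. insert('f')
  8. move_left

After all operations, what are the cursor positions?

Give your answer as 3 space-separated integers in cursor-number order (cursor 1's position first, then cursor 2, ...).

Answer: 0 5 5

Derivation:
After op 1 (insert('s')): buffer="seddsns" (len 7), cursors c1@1 c2@5 c3@7, authorship 1...2.3
After op 2 (move_right): buffer="seddsns" (len 7), cursors c1@2 c2@6 c3@7, authorship 1...2.3
After op 3 (delete): buffer="sdds" (len 4), cursors c1@1 c2@4 c3@4, authorship 1..2
After op 4 (insert('s')): buffer="ssddsss" (len 7), cursors c1@2 c2@7 c3@7, authorship 11..223
After op 5 (move_left): buffer="ssddsss" (len 7), cursors c1@1 c2@6 c3@6, authorship 11..223
After op 6 (delete): buffer="sdds" (len 4), cursors c1@0 c2@3 c3@3, authorship 1..3
After op 7 (insert('f')): buffer="fsddffs" (len 7), cursors c1@1 c2@6 c3@6, authorship 11..233
After op 8 (move_left): buffer="fsddffs" (len 7), cursors c1@0 c2@5 c3@5, authorship 11..233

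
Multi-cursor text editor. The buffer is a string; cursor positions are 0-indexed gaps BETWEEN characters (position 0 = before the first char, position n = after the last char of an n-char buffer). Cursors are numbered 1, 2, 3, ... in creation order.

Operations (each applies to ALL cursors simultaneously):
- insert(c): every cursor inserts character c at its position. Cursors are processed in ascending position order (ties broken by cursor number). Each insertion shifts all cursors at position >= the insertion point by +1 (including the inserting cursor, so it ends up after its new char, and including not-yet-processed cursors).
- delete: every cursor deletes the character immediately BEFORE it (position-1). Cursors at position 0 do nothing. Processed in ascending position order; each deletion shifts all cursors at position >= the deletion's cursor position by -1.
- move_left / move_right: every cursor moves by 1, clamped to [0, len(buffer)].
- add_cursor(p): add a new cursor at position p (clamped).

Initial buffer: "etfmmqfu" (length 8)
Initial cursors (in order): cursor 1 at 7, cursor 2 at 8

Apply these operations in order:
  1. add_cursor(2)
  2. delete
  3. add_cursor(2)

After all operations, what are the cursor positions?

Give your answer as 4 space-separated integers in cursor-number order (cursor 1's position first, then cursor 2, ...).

After op 1 (add_cursor(2)): buffer="etfmmqfu" (len 8), cursors c3@2 c1@7 c2@8, authorship ........
After op 2 (delete): buffer="efmmq" (len 5), cursors c3@1 c1@5 c2@5, authorship .....
After op 3 (add_cursor(2)): buffer="efmmq" (len 5), cursors c3@1 c4@2 c1@5 c2@5, authorship .....

Answer: 5 5 1 2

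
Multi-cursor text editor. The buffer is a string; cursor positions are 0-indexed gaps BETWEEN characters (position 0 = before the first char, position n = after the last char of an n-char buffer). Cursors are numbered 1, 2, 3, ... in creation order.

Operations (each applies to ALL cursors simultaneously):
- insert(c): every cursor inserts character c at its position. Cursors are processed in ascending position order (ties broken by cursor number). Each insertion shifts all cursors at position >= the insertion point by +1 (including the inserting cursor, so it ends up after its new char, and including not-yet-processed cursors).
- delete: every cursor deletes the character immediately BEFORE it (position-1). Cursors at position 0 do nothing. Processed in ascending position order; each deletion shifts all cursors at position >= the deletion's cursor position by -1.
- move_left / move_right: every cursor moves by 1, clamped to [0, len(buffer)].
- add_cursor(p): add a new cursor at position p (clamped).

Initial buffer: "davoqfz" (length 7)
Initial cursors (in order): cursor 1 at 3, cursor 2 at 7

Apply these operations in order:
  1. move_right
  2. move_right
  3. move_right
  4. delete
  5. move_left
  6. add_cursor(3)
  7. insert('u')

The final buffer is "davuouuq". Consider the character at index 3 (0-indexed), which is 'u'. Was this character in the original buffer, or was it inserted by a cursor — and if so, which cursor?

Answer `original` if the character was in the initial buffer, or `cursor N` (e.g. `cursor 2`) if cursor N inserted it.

Answer: cursor 3

Derivation:
After op 1 (move_right): buffer="davoqfz" (len 7), cursors c1@4 c2@7, authorship .......
After op 2 (move_right): buffer="davoqfz" (len 7), cursors c1@5 c2@7, authorship .......
After op 3 (move_right): buffer="davoqfz" (len 7), cursors c1@6 c2@7, authorship .......
After op 4 (delete): buffer="davoq" (len 5), cursors c1@5 c2@5, authorship .....
After op 5 (move_left): buffer="davoq" (len 5), cursors c1@4 c2@4, authorship .....
After op 6 (add_cursor(3)): buffer="davoq" (len 5), cursors c3@3 c1@4 c2@4, authorship .....
After op 7 (insert('u')): buffer="davuouuq" (len 8), cursors c3@4 c1@7 c2@7, authorship ...3.12.
Authorship (.=original, N=cursor N): . . . 3 . 1 2 .
Index 3: author = 3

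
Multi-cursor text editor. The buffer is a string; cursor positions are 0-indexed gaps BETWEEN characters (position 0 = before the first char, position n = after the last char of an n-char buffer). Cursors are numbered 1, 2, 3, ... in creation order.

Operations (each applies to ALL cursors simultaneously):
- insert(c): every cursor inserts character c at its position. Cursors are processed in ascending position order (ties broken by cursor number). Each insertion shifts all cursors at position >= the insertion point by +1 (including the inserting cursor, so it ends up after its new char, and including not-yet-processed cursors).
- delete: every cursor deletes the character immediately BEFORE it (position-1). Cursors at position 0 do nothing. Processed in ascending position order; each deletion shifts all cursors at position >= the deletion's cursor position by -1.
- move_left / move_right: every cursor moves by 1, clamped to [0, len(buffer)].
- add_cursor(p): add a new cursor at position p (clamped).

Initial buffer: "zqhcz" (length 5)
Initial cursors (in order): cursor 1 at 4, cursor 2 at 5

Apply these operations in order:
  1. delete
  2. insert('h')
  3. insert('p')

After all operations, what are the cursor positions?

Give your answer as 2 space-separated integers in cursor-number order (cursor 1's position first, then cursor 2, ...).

Answer: 7 7

Derivation:
After op 1 (delete): buffer="zqh" (len 3), cursors c1@3 c2@3, authorship ...
After op 2 (insert('h')): buffer="zqhhh" (len 5), cursors c1@5 c2@5, authorship ...12
After op 3 (insert('p')): buffer="zqhhhpp" (len 7), cursors c1@7 c2@7, authorship ...1212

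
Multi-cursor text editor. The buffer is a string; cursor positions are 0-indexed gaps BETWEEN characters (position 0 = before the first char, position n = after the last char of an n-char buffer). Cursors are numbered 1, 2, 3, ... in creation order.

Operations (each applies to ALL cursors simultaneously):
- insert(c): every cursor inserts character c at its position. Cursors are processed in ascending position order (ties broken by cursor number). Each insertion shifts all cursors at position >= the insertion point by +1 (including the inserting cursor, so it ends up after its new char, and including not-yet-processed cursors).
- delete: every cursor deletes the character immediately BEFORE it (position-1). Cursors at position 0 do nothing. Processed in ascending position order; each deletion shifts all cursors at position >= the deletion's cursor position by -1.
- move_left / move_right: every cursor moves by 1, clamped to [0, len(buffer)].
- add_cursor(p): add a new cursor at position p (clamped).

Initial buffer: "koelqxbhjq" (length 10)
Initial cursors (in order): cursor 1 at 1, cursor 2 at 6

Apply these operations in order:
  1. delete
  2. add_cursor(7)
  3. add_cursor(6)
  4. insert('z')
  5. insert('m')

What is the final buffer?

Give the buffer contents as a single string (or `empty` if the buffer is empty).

Answer: zmoelqzmbhzmjzmq

Derivation:
After op 1 (delete): buffer="oelqbhjq" (len 8), cursors c1@0 c2@4, authorship ........
After op 2 (add_cursor(7)): buffer="oelqbhjq" (len 8), cursors c1@0 c2@4 c3@7, authorship ........
After op 3 (add_cursor(6)): buffer="oelqbhjq" (len 8), cursors c1@0 c2@4 c4@6 c3@7, authorship ........
After op 4 (insert('z')): buffer="zoelqzbhzjzq" (len 12), cursors c1@1 c2@6 c4@9 c3@11, authorship 1....2..4.3.
After op 5 (insert('m')): buffer="zmoelqzmbhzmjzmq" (len 16), cursors c1@2 c2@8 c4@12 c3@15, authorship 11....22..44.33.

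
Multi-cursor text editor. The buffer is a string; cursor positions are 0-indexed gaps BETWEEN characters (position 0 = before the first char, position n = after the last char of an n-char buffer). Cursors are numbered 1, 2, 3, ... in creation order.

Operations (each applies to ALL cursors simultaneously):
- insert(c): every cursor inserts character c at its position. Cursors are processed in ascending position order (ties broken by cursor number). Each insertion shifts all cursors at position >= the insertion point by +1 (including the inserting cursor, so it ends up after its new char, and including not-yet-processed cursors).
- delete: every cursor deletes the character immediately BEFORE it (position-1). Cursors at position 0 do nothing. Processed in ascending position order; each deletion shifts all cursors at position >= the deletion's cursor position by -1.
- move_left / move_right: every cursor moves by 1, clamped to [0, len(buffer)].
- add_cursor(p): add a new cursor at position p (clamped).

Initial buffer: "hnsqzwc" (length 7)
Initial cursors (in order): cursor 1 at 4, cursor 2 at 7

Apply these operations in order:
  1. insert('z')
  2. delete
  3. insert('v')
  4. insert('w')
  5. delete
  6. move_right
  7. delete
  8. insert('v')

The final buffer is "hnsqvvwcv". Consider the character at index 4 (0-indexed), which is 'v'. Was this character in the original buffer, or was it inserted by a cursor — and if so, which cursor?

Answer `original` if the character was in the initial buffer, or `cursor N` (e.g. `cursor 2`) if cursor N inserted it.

After op 1 (insert('z')): buffer="hnsqzzwcz" (len 9), cursors c1@5 c2@9, authorship ....1...2
After op 2 (delete): buffer="hnsqzwc" (len 7), cursors c1@4 c2@7, authorship .......
After op 3 (insert('v')): buffer="hnsqvzwcv" (len 9), cursors c1@5 c2@9, authorship ....1...2
After op 4 (insert('w')): buffer="hnsqvwzwcvw" (len 11), cursors c1@6 c2@11, authorship ....11...22
After op 5 (delete): buffer="hnsqvzwcv" (len 9), cursors c1@5 c2@9, authorship ....1...2
After op 6 (move_right): buffer="hnsqvzwcv" (len 9), cursors c1@6 c2@9, authorship ....1...2
After op 7 (delete): buffer="hnsqvwc" (len 7), cursors c1@5 c2@7, authorship ....1..
After op 8 (insert('v')): buffer="hnsqvvwcv" (len 9), cursors c1@6 c2@9, authorship ....11..2
Authorship (.=original, N=cursor N): . . . . 1 1 . . 2
Index 4: author = 1

Answer: cursor 1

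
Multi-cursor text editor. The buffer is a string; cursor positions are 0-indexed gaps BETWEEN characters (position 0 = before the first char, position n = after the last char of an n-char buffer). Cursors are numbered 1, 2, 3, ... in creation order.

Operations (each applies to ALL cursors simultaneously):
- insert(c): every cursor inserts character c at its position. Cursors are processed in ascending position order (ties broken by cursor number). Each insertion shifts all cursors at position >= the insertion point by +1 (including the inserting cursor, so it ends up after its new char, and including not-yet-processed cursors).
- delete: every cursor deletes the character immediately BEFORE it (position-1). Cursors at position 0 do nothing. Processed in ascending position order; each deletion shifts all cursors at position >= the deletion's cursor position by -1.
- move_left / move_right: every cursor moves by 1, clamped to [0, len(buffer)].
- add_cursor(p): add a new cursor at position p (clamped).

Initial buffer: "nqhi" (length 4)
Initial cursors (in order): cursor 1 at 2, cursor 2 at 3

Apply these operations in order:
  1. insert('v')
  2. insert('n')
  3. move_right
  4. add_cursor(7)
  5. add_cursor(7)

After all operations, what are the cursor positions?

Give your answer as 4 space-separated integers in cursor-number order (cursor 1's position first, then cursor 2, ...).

After op 1 (insert('v')): buffer="nqvhvi" (len 6), cursors c1@3 c2@5, authorship ..1.2.
After op 2 (insert('n')): buffer="nqvnhvni" (len 8), cursors c1@4 c2@7, authorship ..11.22.
After op 3 (move_right): buffer="nqvnhvni" (len 8), cursors c1@5 c2@8, authorship ..11.22.
After op 4 (add_cursor(7)): buffer="nqvnhvni" (len 8), cursors c1@5 c3@7 c2@8, authorship ..11.22.
After op 5 (add_cursor(7)): buffer="nqvnhvni" (len 8), cursors c1@5 c3@7 c4@7 c2@8, authorship ..11.22.

Answer: 5 8 7 7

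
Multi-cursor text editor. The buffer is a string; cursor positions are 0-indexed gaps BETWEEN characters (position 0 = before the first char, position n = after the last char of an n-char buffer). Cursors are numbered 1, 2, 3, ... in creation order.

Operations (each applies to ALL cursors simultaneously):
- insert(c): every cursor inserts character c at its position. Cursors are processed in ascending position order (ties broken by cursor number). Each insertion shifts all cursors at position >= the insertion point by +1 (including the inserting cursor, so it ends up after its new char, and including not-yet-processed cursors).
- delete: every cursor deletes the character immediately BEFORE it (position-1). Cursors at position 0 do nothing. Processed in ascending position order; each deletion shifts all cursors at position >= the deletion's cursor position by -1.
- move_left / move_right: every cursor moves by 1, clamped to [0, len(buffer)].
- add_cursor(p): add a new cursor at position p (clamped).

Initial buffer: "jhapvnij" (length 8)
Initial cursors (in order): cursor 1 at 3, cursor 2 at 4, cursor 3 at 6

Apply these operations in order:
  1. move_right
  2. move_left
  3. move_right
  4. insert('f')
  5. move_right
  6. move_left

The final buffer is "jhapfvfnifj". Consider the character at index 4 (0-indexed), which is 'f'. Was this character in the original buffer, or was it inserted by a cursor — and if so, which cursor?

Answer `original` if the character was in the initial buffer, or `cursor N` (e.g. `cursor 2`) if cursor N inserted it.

After op 1 (move_right): buffer="jhapvnij" (len 8), cursors c1@4 c2@5 c3@7, authorship ........
After op 2 (move_left): buffer="jhapvnij" (len 8), cursors c1@3 c2@4 c3@6, authorship ........
After op 3 (move_right): buffer="jhapvnij" (len 8), cursors c1@4 c2@5 c3@7, authorship ........
After op 4 (insert('f')): buffer="jhapfvfnifj" (len 11), cursors c1@5 c2@7 c3@10, authorship ....1.2..3.
After op 5 (move_right): buffer="jhapfvfnifj" (len 11), cursors c1@6 c2@8 c3@11, authorship ....1.2..3.
After op 6 (move_left): buffer="jhapfvfnifj" (len 11), cursors c1@5 c2@7 c3@10, authorship ....1.2..3.
Authorship (.=original, N=cursor N): . . . . 1 . 2 . . 3 .
Index 4: author = 1

Answer: cursor 1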